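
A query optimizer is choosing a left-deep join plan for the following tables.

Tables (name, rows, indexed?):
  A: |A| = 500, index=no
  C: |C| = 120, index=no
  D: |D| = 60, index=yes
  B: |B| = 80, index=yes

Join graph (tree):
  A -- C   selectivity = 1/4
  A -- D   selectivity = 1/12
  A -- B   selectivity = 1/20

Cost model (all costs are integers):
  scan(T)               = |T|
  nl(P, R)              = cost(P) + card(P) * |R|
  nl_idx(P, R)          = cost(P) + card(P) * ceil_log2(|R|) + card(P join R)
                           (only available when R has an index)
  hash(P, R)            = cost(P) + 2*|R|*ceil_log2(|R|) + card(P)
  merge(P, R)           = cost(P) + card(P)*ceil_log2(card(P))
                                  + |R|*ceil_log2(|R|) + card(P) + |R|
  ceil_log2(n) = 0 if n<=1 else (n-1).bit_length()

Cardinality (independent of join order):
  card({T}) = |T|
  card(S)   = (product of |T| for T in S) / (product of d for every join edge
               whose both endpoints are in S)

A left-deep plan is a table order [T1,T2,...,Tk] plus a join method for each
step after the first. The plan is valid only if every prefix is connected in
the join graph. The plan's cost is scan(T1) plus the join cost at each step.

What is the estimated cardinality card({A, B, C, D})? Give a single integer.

300000

Tables in S: A(500), B(80), C(120), D(60)
Edges inside S: A-C(d=4), A-D(d=12), A-B(d=20)
numerator = 500 * 80 * 120 * 60 = 288000000
denominator = 4 * 12 * 20 = 960
card(S) = 288000000 / 960 = 300000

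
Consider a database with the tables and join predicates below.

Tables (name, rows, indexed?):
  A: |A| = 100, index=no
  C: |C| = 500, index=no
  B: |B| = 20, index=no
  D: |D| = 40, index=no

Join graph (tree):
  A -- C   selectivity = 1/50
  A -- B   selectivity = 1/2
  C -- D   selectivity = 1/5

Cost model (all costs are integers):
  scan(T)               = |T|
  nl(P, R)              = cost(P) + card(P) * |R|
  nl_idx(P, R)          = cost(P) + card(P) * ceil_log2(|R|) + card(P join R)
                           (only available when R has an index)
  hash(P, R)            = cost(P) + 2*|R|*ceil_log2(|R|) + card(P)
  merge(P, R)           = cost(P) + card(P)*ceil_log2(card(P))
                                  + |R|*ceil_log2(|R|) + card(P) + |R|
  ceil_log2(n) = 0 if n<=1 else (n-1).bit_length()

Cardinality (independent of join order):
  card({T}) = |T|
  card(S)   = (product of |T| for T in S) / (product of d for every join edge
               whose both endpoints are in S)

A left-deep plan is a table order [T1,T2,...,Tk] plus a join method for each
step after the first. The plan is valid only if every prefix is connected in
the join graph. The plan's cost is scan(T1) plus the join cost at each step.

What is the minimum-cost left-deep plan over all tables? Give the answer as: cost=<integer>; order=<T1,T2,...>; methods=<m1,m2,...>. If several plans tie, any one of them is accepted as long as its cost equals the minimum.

cost=12080; order=C,A,D,B; methods=hash,hash,hash

Selinger DP (subsets sized 1..n):
  {A}: scan cost=100, card=100
  {C}: scan cost=500, card=500
  {B}: scan cost=20, card=20
  {D}: scan cost=40, card=40
  {AC}: card=1000; try (A,hash)→2400, (C,merge)→5900, (A,merge)→6300, (C,hash)→9200, (C,nl)→50100, (A,nl)→50500; best=2400 via (A,hash)
  {AB}: card=1000; try (B,hash)→400, (A,merge)→940, (B,merge)→1020, (A,hash)→1440, (A,nl)→2020, (B,nl)→2100; best=400 via (B,hash)
  {CD}: card=4000; try (D,hash)→1480, (C,merge)→5320, (D,merge)→5780, (C,hash)→9080, (C,nl)→20040, (D,nl)→20500; best=1480 via (D,hash)
  {ABC}: card=10000; try (B,hash)→3600, (C,hash)→10400, (B,merge)→13520, (C,merge)→16400, (B,nl)→22400, (C,nl)→500400; best=3600 via (B,hash)
  {ACD}: card=8000; try (D,hash)→3880, (A,hash)→6880, (D,merge)→13680, (D,nl)→42400, (A,merge)→54280, (A,nl)→401480; best=3880 via (D,hash)
  {ABCD}: card=80000; try (B,hash)→12080, (D,hash)→14080, (B,merge)→116000, (D,merge)→153880, (B,nl)→163880, (D,nl)→403600; best=12080 via (B,hash)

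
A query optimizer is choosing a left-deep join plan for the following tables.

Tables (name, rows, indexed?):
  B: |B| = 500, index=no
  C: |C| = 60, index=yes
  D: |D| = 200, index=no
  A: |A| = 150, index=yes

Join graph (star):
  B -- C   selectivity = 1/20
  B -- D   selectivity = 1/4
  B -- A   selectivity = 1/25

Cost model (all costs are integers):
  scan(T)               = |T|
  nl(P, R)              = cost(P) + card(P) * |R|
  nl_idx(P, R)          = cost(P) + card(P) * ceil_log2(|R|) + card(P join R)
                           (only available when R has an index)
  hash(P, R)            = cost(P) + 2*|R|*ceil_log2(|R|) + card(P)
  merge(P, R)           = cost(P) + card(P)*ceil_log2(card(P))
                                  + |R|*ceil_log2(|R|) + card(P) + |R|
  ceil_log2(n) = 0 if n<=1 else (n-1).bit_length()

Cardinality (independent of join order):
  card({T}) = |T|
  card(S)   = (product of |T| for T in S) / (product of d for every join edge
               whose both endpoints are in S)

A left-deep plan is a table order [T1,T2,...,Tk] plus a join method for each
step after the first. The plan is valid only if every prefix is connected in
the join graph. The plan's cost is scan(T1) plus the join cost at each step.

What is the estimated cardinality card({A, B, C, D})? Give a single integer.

450000

Tables in S: A(150), B(500), C(60), D(200)
Edges inside S: B-C(d=20), B-D(d=4), B-A(d=25)
numerator = 150 * 500 * 60 * 200 = 900000000
denominator = 20 * 4 * 25 = 2000
card(S) = 900000000 / 2000 = 450000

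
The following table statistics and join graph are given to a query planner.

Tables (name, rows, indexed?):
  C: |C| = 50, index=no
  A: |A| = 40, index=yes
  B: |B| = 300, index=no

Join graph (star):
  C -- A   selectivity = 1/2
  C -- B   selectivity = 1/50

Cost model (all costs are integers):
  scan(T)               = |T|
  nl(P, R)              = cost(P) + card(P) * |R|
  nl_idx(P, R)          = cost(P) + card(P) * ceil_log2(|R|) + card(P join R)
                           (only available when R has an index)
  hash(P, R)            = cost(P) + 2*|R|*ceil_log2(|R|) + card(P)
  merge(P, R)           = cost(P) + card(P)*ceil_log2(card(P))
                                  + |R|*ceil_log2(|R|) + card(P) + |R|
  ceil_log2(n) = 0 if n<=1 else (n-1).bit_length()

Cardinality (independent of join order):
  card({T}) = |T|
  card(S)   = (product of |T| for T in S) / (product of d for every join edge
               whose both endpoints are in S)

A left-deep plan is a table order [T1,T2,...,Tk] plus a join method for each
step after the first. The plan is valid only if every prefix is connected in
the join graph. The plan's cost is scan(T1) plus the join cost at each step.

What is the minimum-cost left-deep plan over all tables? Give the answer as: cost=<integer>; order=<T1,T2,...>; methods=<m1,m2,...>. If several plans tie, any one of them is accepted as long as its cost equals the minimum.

Selinger DP (subsets sized 1..n):
  {C}: scan cost=50, card=50
  {A}: scan cost=40, card=40
  {B}: scan cost=300, card=300
  {AC}: card=1000; try (A,hash)→580, (C,merge)→670, (C,hash)→680, (A,merge)→680, (A,nl_idx)→1350, (C,nl)→2040 …(+1); best=580 via (A,hash)
  {BC}: card=300; try (C,hash)→1200, (B,merge)→3400, (C,merge)→3650, (B,hash)→5500, (B,nl)→15050, (C,nl)→15300; best=1200 via (C,hash)
  {ABC}: card=6000; try (A,hash)→1980, (A,merge)→4480, (B,hash)→6980, (A,nl_idx)→9000, (A,nl)→13200, (B,merge)→14580 …(+1); best=1980 via (A,hash)

cost=1980; order=B,C,A; methods=hash,hash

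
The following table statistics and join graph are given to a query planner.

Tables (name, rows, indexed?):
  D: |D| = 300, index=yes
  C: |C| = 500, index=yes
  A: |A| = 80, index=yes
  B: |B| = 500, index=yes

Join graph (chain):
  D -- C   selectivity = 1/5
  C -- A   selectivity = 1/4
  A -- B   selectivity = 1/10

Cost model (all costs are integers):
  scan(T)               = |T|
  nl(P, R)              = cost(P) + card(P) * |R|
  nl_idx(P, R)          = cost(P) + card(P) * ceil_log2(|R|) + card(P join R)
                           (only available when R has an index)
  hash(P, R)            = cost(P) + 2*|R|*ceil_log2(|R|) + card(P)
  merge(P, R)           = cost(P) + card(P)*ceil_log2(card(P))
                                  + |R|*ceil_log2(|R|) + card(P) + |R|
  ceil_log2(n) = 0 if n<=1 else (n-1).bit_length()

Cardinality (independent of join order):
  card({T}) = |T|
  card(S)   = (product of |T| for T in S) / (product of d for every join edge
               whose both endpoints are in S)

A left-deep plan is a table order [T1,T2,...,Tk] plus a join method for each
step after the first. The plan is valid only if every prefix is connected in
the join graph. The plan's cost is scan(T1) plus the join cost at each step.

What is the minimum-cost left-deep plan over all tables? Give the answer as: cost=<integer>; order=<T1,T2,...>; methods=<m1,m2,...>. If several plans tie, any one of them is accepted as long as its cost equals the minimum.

Selinger DP (subsets sized 1..n):
  {D}: scan cost=300, card=300
  {C}: scan cost=500, card=500
  {A}: scan cost=80, card=80
  {B}: scan cost=500, card=500
  {CD}: card=30000; try (D,hash)→6400, (C,merge)→8300, (D,merge)→8500, (C,hash)→9600, (C,nl_idx)→33000, (D,nl_idx)→35000 …(+2); best=6400 via (D,hash)
  {AC}: card=10000; try (A,hash)→2120, (C,merge)→5720, (A,merge)→6140, (C,hash)→9160, (C,nl_idx)→10800, (A,nl_idx)→14000 …(+2); best=2120 via (A,hash)
  {AB}: card=4000; try (A,hash)→2120, (B,nl_idx)→4800, (B,merge)→5720, (A,merge)→6140, (A,nl_idx)→8000, (B,hash)→9160 …(+2); best=2120 via (A,hash)
  {ACD}: card=600000; try (D,hash)→17520, (A,hash)→37520, (D,merge)→155120, (A,merge)→487040, (D,nl_idx)→692120, (A,nl_idx)→816400 …(+2); best=17520 via (D,hash)
  {ABC}: card=500000; try (C,hash)→15120, (B,hash)→21120, (C,merge)→59120, (B,merge)→157120, (C,nl_idx)→538120, (B,nl_idx)→592120 …(+2); best=15120 via (C,hash)
  {ABCD}: card=30000000; try (D,hash)→520520, (B,hash)→626520, (D,merge)→10018120, (B,merge)→12622520, (D,nl_idx)→34515120, (B,nl_idx)→35417520 …(+2); best=520520 via (D,hash)

cost=520520; order=B,A,C,D; methods=hash,hash,hash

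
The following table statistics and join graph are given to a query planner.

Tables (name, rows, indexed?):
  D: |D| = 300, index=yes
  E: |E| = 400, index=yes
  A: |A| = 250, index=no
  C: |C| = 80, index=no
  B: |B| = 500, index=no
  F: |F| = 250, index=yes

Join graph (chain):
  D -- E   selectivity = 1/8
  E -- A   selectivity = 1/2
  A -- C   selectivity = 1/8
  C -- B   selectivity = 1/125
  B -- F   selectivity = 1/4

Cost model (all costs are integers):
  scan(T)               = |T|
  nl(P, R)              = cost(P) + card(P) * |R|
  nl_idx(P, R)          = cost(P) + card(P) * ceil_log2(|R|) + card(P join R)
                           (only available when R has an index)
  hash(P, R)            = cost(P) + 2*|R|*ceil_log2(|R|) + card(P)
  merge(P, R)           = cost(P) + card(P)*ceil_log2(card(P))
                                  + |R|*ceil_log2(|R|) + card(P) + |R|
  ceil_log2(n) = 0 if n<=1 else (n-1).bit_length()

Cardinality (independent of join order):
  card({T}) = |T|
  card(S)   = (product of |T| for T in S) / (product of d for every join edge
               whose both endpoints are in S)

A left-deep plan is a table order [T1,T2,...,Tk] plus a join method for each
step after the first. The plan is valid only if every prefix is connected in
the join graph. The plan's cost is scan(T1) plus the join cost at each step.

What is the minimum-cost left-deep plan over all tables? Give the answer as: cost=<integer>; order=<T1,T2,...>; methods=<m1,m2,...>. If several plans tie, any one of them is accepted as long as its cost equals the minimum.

cost=77033040; order=B,C,A,E,D,F; methods=hash,hash,hash,hash,hash

Selinger DP (subsets sized 1..n):
  {D}: scan cost=300, card=300
  {E}: scan cost=400, card=400
  {A}: scan cost=250, card=250
  {C}: scan cost=80, card=80
  {B}: scan cost=500, card=500
  {F}: scan cost=250, card=250
  {DE}: card=15000; try (D,hash)→6200, (E,merge)→7300, (D,merge)→7400, (E,hash)→7800, (E,nl_idx)→18000, (D,nl_idx)→19000 …(+2); best=6200 via (D,hash)
  {AE}: card=50000; try (A,hash)→4800, (E,merge)→6500, (A,merge)→6650, (E,hash)→7700, (E,nl_idx)→52500, (E,nl)→100250 …(+1); best=4800 via (A,hash)
  {AC}: card=2500; try (C,hash)→1620, (A,merge)→2970, (C,merge)→3140, (A,hash)→4160, (A,nl)→20080, (C,nl)→20250; best=1620 via (C,hash)
  {BC}: card=320; try (C,hash)→2120, (B,merge)→5720, (C,merge)→6140, (B,hash)→9160, (B,nl)→40080, (C,nl)→40500; best=2120 via (C,hash)
  {BF}: card=31250; try (F,hash)→5000, (B,merge)→7500, (F,merge)→7750, (B,hash)→9500, (F,nl_idx)→35750, (B,nl)→125250 …(+1); best=5000 via (F,hash)
  {ADE}: card=1875000; try (A,hash)→25200, (D,hash)→60200, (A,merge)→233450, (D,merge)→857800, (D,nl_idx)→2329800, (A,nl)→3756200 …(+1); best=25200 via (A,hash)
  {ACE}: card=500000; try (E,hash)→11320, (E,merge)→38120, (C,hash)→55920, (E,nl_idx)→524120, (C,merge)→855440, (E,nl)→1001620 …(+1); best=11320 via (E,hash)
  {ABC}: card=10000; try (A,hash)→6440, (A,merge)→7570, (B,hash)→13120, (B,merge)→39120, (A,nl)→82120, (B,nl)→1251620; best=6440 via (A,hash)
  {BCF}: card=20000; try (F,hash)→6440, (F,merge)→7570, (F,nl_idx)→24680, (C,hash)→37370, (F,nl)→82120, (C,merge)→505640 …(+1); best=6440 via (F,hash)
  {ACDE}: card=18750000; try (D,hash)→516720, (C,hash)→1901320, (D,merge)→10014320, (D,nl_idx)→23261320, (C,merge)→41275840, (D,nl)→150011320 …(+1); best=516720 via (D,hash)
  {ABCE}: card=2000000; try (E,hash)→23640, (E,merge)→160440, (B,hash)→520320, (E,nl_idx)→2096440, (E,nl)→4006440, (B,merge)→10016320 …(+1); best=23640 via (E,hash)
  {ABCF}: card=625000; try (F,hash)→20440, (A,hash)→30440, (F,merge)→158690, (A,merge)→328690, (F,nl_idx)→711440, (F,nl)→2506440 …(+1); best=20440 via (F,hash)
  {ABCDE}: card=75000000; try (D,hash)→2029040, (B,hash)→19275720, (D,merge)→44026640, (D,nl_idx)→93023640, (B,merge)→488021720, (D,nl)→600023640 …(+1); best=2029040 via (D,hash)
  {ABCEF}: card=125000000; try (E,hash)→652640, (F,hash)→2027640, (E,merge)→13149440, (F,merge)→44025890, (E,nl_idx)→130645440, (F,nl_idx)→141023640 …(+2); best=652640 via (E,hash)
  {ABCDEF}: card=4687500000; try (F,hash)→77033040, (D,hash)→125658040, (F,merge)→2102031290, (D,merge)→3500655640, (F,nl_idx)→5289529040, (D,nl_idx)→5813152640 …(+2); best=77033040 via (F,hash)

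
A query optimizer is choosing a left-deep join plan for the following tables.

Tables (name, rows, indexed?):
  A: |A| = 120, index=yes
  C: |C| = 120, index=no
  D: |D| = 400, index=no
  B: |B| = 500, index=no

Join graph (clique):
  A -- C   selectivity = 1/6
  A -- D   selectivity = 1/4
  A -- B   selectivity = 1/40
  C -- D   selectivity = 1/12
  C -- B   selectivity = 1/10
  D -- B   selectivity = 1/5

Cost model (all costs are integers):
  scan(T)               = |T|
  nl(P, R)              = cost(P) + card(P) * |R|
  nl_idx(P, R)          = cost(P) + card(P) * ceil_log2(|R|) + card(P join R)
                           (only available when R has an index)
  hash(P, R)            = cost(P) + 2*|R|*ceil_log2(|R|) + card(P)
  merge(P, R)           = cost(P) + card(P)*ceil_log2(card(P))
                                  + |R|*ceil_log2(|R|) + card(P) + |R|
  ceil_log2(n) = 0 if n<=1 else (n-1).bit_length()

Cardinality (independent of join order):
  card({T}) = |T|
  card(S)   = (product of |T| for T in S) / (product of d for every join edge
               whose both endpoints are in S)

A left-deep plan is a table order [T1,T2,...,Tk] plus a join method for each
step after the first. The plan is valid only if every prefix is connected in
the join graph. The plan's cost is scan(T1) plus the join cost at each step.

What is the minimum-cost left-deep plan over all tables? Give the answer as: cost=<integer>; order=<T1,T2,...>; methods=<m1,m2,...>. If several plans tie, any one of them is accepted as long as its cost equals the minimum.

Selinger DP (subsets sized 1..n):
  {A}: scan cost=120, card=120
  {C}: scan cost=120, card=120
  {D}: scan cost=400, card=400
  {B}: scan cost=500, card=500
  {AC}: card=2400; try (C,hash)→1920, (A,hash)→1920, (C,merge)→2040, (A,merge)→2040, (A,nl_idx)→3360, (C,nl)→14520 …(+1); best=1920 via (C,hash)
  {AD}: card=12000; try (A,hash)→2480, (D,merge)→5080, (A,merge)→5360, (D,hash)→7440, (A,nl_idx)→15200, (D,nl)→48120 …(+1); best=2480 via (A,hash)
  {AB}: card=1500; try (A,hash)→2680, (A,nl_idx)→5500, (B,merge)→6080, (A,merge)→6460, (B,hash)→9240, (B,nl)→60120 …(+1); best=2680 via (A,hash)
  {CD}: card=4000; try (C,hash)→2480, (D,merge)→5080, (C,merge)→5360, (D,hash)→7440, (D,nl)→48120, (C,nl)→48400; best=2480 via (C,hash)
  {BC}: card=6000; try (C,hash)→2680, (B,merge)→6080, (C,merge)→6460, (B,hash)→9240, (B,nl)→60120, (C,nl)→60500; best=2680 via (C,hash)
  {BD}: card=40000; try (D,hash)→8200, (B,merge)→9400, (D,merge)→9500, (B,hash)→9800, (B,nl)→200400, (D,nl)→200500; best=8200 via (D,hash)
  {ACD}: card=20000; try (A,hash)→8160, (D,hash)→11520, (C,hash)→16160, (D,merge)→37120, (A,nl_idx)→50480, (A,merge)→55440 …(+4); best=8160 via (A,hash)
  {ABC}: card=3000; try (C,hash)→5860, (A,hash)→10360, (B,hash)→13320, (C,merge)→21640, (B,merge)→38120, (A,nl_idx)→47680 …(+4); best=5860 via (C,hash)
  {ABD}: card=30000; try (D,hash)→11380, (B,hash)→23480, (D,merge)→24680, (A,hash)→49880, (B,merge)→187480, (A,nl_idx)→318200 …(+4); best=11380 via (D,hash)
  {BCD}: card=40000; try (B,hash)→15480, (D,hash)→15880, (C,hash)→49880, (B,merge)→59480, (D,merge)→90680, (C,merge)→689160 …(+3); best=15480 via (B,hash)
  {ABCD}: card=5000; try (D,hash)→16060, (B,hash)→37160, (C,hash)→43060, (D,merge)→48860, (A,hash)→57160, (A,nl_idx)→300480 …(+7); best=16060 via (D,hash)

cost=16060; order=B,A,C,D; methods=hash,hash,hash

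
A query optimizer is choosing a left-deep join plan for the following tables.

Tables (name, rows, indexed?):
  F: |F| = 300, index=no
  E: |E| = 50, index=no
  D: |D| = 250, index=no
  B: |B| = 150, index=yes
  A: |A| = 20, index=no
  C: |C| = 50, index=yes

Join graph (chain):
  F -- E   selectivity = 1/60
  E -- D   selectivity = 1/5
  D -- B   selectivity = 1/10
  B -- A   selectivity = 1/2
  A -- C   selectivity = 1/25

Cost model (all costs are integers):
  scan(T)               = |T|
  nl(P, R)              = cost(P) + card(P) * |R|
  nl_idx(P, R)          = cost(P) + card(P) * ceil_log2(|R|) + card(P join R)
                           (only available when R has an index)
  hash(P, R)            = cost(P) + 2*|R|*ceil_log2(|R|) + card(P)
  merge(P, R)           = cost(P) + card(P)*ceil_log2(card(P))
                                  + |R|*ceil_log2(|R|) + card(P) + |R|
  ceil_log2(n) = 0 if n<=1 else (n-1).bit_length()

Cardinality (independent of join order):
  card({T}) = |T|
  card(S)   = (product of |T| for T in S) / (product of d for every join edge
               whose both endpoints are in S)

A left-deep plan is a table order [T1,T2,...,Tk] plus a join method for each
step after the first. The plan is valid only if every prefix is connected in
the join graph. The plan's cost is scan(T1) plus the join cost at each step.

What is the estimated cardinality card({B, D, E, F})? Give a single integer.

Tables in S: B(150), D(250), E(50), F(300)
Edges inside S: F-E(d=60), E-D(d=5), D-B(d=10)
numerator = 150 * 250 * 50 * 300 = 562500000
denominator = 60 * 5 * 10 = 3000
card(S) = 562500000 / 3000 = 187500

187500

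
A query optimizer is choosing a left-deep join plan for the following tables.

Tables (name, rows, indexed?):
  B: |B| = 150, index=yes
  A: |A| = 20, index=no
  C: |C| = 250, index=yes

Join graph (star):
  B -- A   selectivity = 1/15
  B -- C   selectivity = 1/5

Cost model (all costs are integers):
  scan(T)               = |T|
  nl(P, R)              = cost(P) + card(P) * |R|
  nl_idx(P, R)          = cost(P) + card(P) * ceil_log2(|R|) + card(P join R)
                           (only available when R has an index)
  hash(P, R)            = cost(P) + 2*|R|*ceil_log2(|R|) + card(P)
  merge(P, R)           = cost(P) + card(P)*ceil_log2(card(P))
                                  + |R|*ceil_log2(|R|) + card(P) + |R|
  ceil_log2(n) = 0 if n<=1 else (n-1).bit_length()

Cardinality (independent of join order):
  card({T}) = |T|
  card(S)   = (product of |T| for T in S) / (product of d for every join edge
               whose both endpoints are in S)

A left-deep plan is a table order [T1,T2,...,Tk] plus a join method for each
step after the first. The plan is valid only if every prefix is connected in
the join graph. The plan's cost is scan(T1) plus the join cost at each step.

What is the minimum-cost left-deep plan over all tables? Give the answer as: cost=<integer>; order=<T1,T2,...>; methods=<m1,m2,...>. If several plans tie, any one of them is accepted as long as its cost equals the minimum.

cost=4430; order=A,B,C; methods=nl_idx,merge

Selinger DP (subsets sized 1..n):
  {B}: scan cost=150, card=150
  {A}: scan cost=20, card=20
  {C}: scan cost=250, card=250
  {AB}: card=200; try (B,nl_idx)→380, (A,hash)→500, (B,merge)→1490, (A,merge)→1620, (B,hash)→2440, (B,nl)→3020 …(+1); best=380 via (B,nl_idx)
  {BC}: card=7500; try (B,hash)→2900, (C,merge)→3750, (B,merge)→3850, (C,hash)→4300, (C,nl_idx)→8850, (B,nl_idx)→9750 …(+2); best=2900 via (B,hash)
  {ABC}: card=10000; try (C,merge)→4430, (C,hash)→4580, (A,hash)→10600, (C,nl_idx)→11980, (C,nl)→50380, (A,merge)→108020 …(+1); best=4430 via (C,merge)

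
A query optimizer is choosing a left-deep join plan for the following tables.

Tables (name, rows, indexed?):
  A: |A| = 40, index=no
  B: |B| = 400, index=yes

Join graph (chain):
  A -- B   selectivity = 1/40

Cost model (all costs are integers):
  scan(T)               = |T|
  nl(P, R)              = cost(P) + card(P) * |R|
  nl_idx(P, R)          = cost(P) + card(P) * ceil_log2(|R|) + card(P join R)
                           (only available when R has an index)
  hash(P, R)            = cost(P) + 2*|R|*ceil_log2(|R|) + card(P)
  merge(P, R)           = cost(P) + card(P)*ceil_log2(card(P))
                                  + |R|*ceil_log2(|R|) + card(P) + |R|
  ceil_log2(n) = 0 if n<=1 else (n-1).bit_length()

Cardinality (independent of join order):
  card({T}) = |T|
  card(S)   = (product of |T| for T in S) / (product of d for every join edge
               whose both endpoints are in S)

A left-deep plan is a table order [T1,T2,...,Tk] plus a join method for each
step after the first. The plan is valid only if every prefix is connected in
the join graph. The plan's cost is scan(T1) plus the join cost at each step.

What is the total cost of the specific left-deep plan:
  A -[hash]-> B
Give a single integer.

step 1: scan A: cost=40, card=40
step 2: join B via hash
    card(P join B) = 40*400/(40) = 400
    cost = 40 + 2*400*9 + 40 = 7280

7280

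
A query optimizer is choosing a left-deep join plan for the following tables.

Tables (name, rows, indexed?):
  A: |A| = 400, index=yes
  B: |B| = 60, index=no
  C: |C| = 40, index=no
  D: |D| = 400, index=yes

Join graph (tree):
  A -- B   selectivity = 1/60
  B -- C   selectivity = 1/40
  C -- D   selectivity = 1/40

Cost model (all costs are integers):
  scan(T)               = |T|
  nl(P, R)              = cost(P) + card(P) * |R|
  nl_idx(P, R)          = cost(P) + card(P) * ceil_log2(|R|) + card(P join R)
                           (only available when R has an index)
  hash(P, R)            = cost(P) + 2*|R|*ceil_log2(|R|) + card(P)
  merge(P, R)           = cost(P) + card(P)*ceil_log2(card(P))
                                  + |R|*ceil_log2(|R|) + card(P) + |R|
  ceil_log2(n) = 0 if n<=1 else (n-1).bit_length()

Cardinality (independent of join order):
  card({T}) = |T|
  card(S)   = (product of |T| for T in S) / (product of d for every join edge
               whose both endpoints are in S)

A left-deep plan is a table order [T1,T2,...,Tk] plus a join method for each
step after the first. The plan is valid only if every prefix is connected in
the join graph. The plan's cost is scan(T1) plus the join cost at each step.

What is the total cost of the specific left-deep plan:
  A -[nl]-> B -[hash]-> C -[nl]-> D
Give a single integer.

185280

step 1: scan A: cost=400, card=400
step 2: join B via nl
    card(P join B) = 400*60/(60) = 400
    cost = 400 + 400*60 = 24400
step 3: join C via hash
    card(P join C) = 400*40/(40) = 400
    cost = 24400 + 2*40*6 + 400 = 25280
step 4: join D via nl
    card(P join D) = 400*400/(40) = 4000
    cost = 25280 + 400*400 = 185280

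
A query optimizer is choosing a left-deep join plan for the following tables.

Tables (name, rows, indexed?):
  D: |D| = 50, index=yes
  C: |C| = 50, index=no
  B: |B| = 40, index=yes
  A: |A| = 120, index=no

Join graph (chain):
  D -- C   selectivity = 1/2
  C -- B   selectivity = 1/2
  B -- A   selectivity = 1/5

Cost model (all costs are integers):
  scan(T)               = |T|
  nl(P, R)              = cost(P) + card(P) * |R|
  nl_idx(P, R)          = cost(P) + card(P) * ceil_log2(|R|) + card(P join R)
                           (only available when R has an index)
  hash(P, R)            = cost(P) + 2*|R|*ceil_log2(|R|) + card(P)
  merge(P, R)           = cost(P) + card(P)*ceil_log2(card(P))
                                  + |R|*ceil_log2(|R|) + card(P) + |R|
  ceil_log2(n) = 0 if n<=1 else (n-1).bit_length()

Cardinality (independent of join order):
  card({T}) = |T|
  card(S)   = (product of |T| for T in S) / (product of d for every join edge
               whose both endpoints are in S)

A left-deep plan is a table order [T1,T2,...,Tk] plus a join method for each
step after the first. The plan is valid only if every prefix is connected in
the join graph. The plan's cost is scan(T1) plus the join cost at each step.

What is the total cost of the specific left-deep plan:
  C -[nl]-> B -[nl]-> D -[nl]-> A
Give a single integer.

step 1: scan C: cost=50, card=50
step 2: join B via nl
    card(P join B) = 50*40/(2) = 1000
    cost = 50 + 50*40 = 2050
step 3: join D via nl
    card(P join D) = 1000*50/(2) = 25000
    cost = 2050 + 1000*50 = 52050
step 4: join A via nl
    card(P join A) = 25000*120/(5) = 600000
    cost = 52050 + 25000*120 = 3052050

3052050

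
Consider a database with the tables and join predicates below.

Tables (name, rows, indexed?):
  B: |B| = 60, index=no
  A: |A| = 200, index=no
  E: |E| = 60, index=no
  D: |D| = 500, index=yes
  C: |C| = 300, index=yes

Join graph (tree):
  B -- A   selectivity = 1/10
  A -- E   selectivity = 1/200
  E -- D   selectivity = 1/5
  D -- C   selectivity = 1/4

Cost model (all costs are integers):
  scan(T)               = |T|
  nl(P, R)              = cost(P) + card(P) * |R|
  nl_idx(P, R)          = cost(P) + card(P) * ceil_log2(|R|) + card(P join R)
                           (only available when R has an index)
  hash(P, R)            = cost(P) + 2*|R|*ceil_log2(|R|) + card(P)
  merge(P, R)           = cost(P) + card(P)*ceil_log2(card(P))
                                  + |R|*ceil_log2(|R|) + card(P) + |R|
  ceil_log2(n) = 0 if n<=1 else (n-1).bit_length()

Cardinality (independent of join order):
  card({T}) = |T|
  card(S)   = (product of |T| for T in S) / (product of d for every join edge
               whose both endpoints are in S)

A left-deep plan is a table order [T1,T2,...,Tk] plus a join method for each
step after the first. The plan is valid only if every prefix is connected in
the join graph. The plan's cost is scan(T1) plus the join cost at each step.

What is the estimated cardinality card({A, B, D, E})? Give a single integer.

36000

Tables in S: A(200), B(60), D(500), E(60)
Edges inside S: B-A(d=10), A-E(d=200), E-D(d=5)
numerator = 200 * 60 * 500 * 60 = 360000000
denominator = 10 * 200 * 5 = 10000
card(S) = 360000000 / 10000 = 36000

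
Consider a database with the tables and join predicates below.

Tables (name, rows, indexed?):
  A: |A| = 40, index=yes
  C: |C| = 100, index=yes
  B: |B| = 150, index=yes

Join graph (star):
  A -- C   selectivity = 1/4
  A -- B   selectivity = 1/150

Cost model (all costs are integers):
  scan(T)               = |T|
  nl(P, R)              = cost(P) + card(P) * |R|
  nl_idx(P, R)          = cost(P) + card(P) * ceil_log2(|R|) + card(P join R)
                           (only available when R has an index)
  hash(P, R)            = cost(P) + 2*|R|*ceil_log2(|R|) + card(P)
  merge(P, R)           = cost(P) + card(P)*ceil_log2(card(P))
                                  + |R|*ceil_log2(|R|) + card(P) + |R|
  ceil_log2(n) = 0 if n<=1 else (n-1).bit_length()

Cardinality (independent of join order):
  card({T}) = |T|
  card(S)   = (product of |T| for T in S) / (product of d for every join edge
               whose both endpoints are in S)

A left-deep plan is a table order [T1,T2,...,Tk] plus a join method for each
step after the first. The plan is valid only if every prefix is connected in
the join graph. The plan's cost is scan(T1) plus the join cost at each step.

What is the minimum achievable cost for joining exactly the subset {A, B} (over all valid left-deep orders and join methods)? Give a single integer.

400

Selinger DP over subsets of {A,B}:
  {A}: scan cost=40, card=40
  {B}: scan cost=150, card=150
  {AB}: card=40; try (B,nl_idx)→400, (A,hash)→780, (A,nl_idx)→1090, (B,merge)→1670, (A,merge)→1780, (B,hash)→2480 …(+2); best=400 via (B,nl_idx)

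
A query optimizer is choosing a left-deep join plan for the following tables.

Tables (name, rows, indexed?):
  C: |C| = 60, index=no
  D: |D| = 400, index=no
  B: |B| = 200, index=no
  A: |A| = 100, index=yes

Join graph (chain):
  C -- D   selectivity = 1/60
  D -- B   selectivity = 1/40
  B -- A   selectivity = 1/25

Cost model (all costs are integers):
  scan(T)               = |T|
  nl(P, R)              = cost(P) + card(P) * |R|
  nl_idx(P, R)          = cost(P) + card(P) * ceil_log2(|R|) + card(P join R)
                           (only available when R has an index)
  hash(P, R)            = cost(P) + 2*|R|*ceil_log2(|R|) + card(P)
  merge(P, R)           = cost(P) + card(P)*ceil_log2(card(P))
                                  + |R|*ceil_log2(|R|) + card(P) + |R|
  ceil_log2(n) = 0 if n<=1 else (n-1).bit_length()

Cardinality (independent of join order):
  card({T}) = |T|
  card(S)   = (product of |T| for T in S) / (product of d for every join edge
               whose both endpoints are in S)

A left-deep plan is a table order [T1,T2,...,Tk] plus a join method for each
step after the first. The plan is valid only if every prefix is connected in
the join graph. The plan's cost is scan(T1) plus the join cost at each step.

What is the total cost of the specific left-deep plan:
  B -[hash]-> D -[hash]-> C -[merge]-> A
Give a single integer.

step 1: scan B: cost=200, card=200
step 2: join D via hash
    card(P join D) = 200*400/(40) = 2000
    cost = 200 + 2*400*9 + 200 = 7600
step 3: join C via hash
    card(P join C) = 2000*60/(60) = 2000
    cost = 7600 + 2*60*6 + 2000 = 10320
step 4: join A via merge
    card(P join A) = 2000*100/(25) = 8000
    cost = 10320 + 2000*11 + 100*7 + 2000 + 100 = 35120

35120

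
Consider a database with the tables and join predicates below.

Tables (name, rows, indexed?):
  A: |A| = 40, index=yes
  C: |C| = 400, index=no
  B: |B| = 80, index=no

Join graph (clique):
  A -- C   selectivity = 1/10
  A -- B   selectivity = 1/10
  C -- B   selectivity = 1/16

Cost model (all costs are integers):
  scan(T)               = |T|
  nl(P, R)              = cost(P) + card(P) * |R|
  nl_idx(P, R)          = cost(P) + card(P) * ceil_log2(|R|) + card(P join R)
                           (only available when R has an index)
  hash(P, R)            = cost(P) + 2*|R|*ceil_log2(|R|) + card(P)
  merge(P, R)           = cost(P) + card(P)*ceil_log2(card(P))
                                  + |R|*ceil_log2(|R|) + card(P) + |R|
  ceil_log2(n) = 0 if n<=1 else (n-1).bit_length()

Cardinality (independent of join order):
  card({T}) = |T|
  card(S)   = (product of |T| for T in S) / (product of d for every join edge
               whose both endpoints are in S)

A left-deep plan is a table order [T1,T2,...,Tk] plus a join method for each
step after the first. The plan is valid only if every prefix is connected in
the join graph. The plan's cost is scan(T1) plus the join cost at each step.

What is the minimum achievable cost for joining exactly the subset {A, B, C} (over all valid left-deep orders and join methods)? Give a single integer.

Selinger DP over subsets of {A,B,C}:
  {A}: scan cost=40, card=40
  {C}: scan cost=400, card=400
  {B}: scan cost=80, card=80
  {AC}: card=1600; try (A,hash)→1280, (C,merge)→4320, (A,nl_idx)→4400, (A,merge)→4680, (C,hash)→7280, (C,nl)→16040 …(+1); best=1280 via (A,hash)
  {AB}: card=320; try (A,hash)→640, (A,nl_idx)→880, (B,merge)→960, (A,merge)→1000, (B,hash)→1200, (B,nl)→3240 …(+1); best=640 via (A,hash)
  {BC}: card=2000; try (B,hash)→1920, (C,merge)→4720, (B,merge)→5040, (C,hash)→7360, (C,nl)→32080, (B,nl)→32400; best=1920 via (B,hash)
  {ABC}: card=800; try (B,hash)→4000, (A,hash)→4400, (C,merge)→7840, (C,hash)→8160, (A,nl_idx)→14720, (B,merge)→21120 …(+4); best=4000 via (B,hash)

4000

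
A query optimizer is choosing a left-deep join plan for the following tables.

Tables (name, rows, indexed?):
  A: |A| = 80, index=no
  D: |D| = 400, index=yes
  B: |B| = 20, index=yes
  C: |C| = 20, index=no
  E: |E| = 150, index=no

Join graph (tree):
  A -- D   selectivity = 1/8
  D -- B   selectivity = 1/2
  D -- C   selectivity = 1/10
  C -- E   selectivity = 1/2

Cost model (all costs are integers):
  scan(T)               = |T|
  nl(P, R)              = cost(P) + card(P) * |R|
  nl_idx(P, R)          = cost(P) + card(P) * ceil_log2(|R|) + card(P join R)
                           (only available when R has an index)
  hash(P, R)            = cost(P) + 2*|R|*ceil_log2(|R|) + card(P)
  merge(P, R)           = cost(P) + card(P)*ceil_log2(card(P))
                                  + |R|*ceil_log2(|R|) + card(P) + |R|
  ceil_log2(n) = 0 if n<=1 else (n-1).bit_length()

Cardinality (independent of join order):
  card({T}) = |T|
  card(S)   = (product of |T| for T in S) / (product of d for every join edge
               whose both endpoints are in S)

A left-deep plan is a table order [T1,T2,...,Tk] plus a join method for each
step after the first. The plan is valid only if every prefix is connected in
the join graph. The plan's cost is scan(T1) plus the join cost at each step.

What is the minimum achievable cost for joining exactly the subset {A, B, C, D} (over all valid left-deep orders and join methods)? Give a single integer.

11120

Selinger DP over subsets of {A,B,C,D}:
  {A}: scan cost=80, card=80
  {D}: scan cost=400, card=400
  {B}: scan cost=20, card=20
  {C}: scan cost=20, card=20
  {AD}: card=4000; try (A,hash)→1920, (D,merge)→4720, (D,nl_idx)→4800, (A,merge)→5040, (D,hash)→7360, (D,nl)→32080 …(+1); best=1920 via (A,hash)
  {BD}: card=4000; try (B,hash)→1000, (D,merge)→4140, (D,nl_idx)→4200, (B,merge)→4520, (B,nl_idx)→6400, (D,hash)→7240 …(+2); best=1000 via (B,hash)
  {CD}: card=800; try (D,nl_idx)→1000, (C,hash)→1000, (D,merge)→4140, (C,merge)→4520, (D,hash)→7240, (D,nl)→8020 …(+1); best=1000 via (D,nl_idx)
  {ABD}: card=40000; try (B,hash)→6120, (A,hash)→6120, (A,merge)→53640, (B,merge)→54040, (B,nl_idx)→61920, (B,nl)→81920 …(+1); best=6120 via (B,hash)
  {ACD}: card=8000; try (A,hash)→2920, (C,hash)→6120, (A,merge)→10440, (C,merge)→54040, (A,nl)→65000, (C,nl)→81920; best=2920 via (A,hash)
  {BCD}: card=8000; try (B,hash)→2000, (C,hash)→5200, (B,merge)→9920, (B,nl_idx)→13000, (B,nl)→17000, (C,merge)→53120 …(+1); best=2000 via (B,hash)
  {ABCD}: card=80000; try (B,hash)→11120, (A,hash)→11120, (C,hash)→46320, (A,merge)→114640, (B,merge)→115040, (B,nl_idx)→122920 …(+4); best=11120 via (B,hash)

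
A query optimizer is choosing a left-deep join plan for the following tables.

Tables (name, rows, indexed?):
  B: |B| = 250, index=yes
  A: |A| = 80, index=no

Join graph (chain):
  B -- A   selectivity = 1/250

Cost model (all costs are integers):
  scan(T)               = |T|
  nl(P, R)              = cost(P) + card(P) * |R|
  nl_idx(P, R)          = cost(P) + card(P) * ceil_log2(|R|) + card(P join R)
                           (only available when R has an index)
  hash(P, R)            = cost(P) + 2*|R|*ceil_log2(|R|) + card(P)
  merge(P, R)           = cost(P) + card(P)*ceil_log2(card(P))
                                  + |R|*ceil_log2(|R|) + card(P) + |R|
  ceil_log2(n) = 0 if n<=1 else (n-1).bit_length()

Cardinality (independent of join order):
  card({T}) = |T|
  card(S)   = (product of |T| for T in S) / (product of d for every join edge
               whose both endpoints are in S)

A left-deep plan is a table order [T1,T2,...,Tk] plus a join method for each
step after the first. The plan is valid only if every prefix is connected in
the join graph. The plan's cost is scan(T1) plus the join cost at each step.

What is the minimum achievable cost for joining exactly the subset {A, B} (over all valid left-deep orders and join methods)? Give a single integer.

800

Selinger DP over subsets of {A,B}:
  {B}: scan cost=250, card=250
  {A}: scan cost=80, card=80
  {AB}: card=80; try (B,nl_idx)→800, (A,hash)→1620, (B,merge)→2970, (A,merge)→3140, (B,hash)→4160, (B,nl)→20080 …(+1); best=800 via (B,nl_idx)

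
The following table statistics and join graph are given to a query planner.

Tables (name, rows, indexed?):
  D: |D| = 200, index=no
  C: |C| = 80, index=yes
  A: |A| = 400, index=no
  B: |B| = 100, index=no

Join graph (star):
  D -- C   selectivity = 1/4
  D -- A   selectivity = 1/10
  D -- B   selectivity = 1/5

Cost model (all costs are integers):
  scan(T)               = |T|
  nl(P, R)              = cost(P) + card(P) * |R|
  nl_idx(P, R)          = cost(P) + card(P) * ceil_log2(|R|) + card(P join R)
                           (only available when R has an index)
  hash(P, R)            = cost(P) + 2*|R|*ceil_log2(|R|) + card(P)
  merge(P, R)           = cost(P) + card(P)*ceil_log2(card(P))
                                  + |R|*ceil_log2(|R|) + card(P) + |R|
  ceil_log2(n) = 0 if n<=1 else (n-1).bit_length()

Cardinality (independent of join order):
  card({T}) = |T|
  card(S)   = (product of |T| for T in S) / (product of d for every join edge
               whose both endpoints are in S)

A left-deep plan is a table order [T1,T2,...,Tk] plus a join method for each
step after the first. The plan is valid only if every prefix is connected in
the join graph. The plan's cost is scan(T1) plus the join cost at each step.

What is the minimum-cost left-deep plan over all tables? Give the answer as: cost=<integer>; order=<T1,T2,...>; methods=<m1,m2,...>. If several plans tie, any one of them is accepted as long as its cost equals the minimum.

cost=94120; order=D,B,C,A; methods=hash,hash,hash

Selinger DP (subsets sized 1..n):
  {D}: scan cost=200, card=200
  {C}: scan cost=80, card=80
  {A}: scan cost=400, card=400
  {B}: scan cost=100, card=100
  {CD}: card=4000; try (C,hash)→1520, (D,merge)→2520, (C,merge)→2640, (D,hash)→3360, (C,nl_idx)→5600, (D,nl)→16080 …(+1); best=1520 via (C,hash)
  {AD}: card=8000; try (D,hash)→4000, (A,merge)→6000, (D,merge)→6200, (A,hash)→7600, (A,nl)→80200, (D,nl)→80400; best=4000 via (D,hash)
  {BD}: card=4000; try (B,hash)→1800, (D,merge)→2700, (B,merge)→2800, (D,hash)→3400, (D,nl)→20100, (B,nl)→20200; best=1800 via (B,hash)
  {ACD}: card=160000; try (A,hash)→12720, (C,hash)→13120, (A,merge)→57520, (C,merge)→116640, (C,nl_idx)→220000, (C,nl)→644000 …(+1); best=12720 via (A,hash)
  {BCD}: card=80000; try (C,hash)→6920, (B,hash)→6920, (B,merge)→54320, (C,merge)→54440, (C,nl_idx)→109800, (C,nl)→321800 …(+1); best=6920 via (C,hash)
  {ABD}: card=160000; try (A,hash)→13000, (B,hash)→13400, (A,merge)→57800, (B,merge)→116800, (B,nl)→804000, (A,nl)→1601800; best=13000 via (A,hash)
  {ABCD}: card=3200000; try (A,hash)→94120, (C,hash)→174120, (B,hash)→174120, (A,merge)→1450920, (B,merge)→3053520, (C,merge)→3053640 …(+4); best=94120 via (A,hash)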